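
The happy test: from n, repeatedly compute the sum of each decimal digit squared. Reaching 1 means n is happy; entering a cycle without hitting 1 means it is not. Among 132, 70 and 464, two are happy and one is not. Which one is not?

132

132: 132 → 14 → 17 → 50 → 25 → 29 → 85 → 89 → 145 → 42 → 20 → 4 → 16 → 37 → 58 → 89  — repeats 89 (not happy)
70: 70 → 49 → 97 → 130 → 10 → 1  — reaches 1 (happy)
464: 464 → 68 → 100 → 1  — reaches 1 (happy)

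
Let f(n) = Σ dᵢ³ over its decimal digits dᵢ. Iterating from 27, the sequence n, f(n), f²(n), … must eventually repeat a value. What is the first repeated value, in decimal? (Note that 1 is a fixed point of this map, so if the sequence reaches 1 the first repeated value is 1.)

27 → 351
351 → 153
153 → 153  — 153 already appeared earlier.

153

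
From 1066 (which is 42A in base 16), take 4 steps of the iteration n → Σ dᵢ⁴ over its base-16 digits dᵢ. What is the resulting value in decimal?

1066 = (4,2,10)_16 → 4⁴ + 2⁴ + 10⁴ = 256 + 16 + 10000 = 10272
10272 = (2,8,2,0)_16 → 2⁴ + 8⁴ + 2⁴ + 0⁴ = 16 + 4096 + 16 + 0 = 4128
4128 = (1,0,2,0)_16 → 1⁴ + 0⁴ + 2⁴ + 0⁴ = 1 + 0 + 16 + 0 = 17
17 = (1,1)_16 → 1⁴ + 1⁴ = 1 + 1 = 2

2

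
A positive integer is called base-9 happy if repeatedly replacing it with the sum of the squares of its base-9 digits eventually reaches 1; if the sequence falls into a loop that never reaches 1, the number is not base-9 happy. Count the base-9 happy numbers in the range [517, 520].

1

517: 517 → 61 → 85 → 17 → 65 → 53 → 89 → 65  (repeats 65)
518: 518 → 70 → 98 → 66 → 58 → 52 → 74 → 68 → 74  (repeats 74)
519: 519 → 81 → 1  (reaches 1)
520: 520 → 94 → 18 → 4 → 16 → 50 → 50  (repeats 50)
base-9 happy: 519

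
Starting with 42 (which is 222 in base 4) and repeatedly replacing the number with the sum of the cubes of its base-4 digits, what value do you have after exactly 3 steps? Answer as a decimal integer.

42 = (2,2,2)_4 → 2³ + 2³ + 2³ = 8 + 8 + 8 = 24
24 = (1,2,0)_4 → 1³ + 2³ + 0³ = 1 + 8 + 0 = 9
9 = (2,1)_4 → 2³ + 1³ = 8 + 1 = 9

9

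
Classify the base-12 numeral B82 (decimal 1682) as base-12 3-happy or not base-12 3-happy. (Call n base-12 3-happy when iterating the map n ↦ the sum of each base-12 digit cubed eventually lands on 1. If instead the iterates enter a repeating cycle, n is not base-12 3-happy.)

base-12 3-happy

1682 = (11,8,2)_12 → 11³ + 8³ + 2³ = 1331 + 512 + 8 = 1851
1851 = (1,0,10,3)_12 → 1³ + 0³ + 10³ + 3³ = 1 + 0 + 1000 + 27 = 1028
1028 = (7,1,8)_12 → 7³ + 1³ + 8³ = 343 + 1 + 512 = 856
856 = (5,11,4)_12 → 5³ + 11³ + 4³ = 125 + 1331 + 64 = 1520
1520 = (10,6,8)_12 → 10³ + 6³ + 8³ = 1000 + 216 + 512 = 1728
1728 = (1,0,0,0)_12 → 1³ + 0³ + 0³ + 0³ = 1 + 0 + 0 + 0 = 1  — reached 1.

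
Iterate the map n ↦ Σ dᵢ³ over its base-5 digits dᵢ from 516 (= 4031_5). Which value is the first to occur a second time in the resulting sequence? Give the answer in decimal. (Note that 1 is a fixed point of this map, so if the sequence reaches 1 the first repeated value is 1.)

28

516 = (4,0,3,1)_5 → 4³ + 0³ + 3³ + 1³ = 64 + 0 + 27 + 1 = 92
92 = (3,3,2)_5 → 3³ + 3³ + 2³ = 27 + 27 + 8 = 62
62 = (2,2,2)_5 → 2³ + 2³ + 2³ = 8 + 8 + 8 = 24
24 = (4,4)_5 → 4³ + 4³ = 64 + 64 = 128
128 = (1,0,0,3)_5 → 1³ + 0³ + 0³ + 3³ = 1 + 0 + 0 + 27 = 28
28 = (1,0,3)_5 → 1³ + 0³ + 3³ = 1 + 0 + 27 = 28  — 28 already appeared earlier.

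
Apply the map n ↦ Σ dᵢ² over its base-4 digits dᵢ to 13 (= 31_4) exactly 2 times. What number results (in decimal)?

13 = (3,1)_4 → 3² + 1² = 9 + 1 = 10
10 = (2,2)_4 → 2² + 2² = 4 + 4 = 8

8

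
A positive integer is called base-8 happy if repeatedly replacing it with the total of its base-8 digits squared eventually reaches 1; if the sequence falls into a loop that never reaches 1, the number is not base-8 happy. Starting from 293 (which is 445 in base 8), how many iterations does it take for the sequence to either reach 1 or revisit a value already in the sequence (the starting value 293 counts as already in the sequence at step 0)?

7

293 = (4,4,5)_8 → 4² + 4² + 5² = 57
57 = (7,1)_8 → 7² + 1² = 50
50 = (6,2)_8 → 6² + 2² = 40
40 = (5,0)_8 → 5² + 0² = 25
25 = (3,1)_8 → 3² + 1² = 10
10 = (1,2)_8 → 1² + 2² = 5
5 = (5)_8 → 5² = 25  — 25 repeats.
That took 7 steps.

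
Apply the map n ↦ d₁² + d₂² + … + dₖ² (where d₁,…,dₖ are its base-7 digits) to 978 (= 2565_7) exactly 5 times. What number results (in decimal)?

978 = (2,5,6,5)_7 → 2² + 5² + 6² + 5² = 90
90 = (1,5,6)_7 → 1² + 5² + 6² = 62
62 = (1,1,6)_7 → 1² + 1² + 6² = 38
38 = (5,3)_7 → 5² + 3² = 34
34 = (4,6)_7 → 4² + 6² = 52

52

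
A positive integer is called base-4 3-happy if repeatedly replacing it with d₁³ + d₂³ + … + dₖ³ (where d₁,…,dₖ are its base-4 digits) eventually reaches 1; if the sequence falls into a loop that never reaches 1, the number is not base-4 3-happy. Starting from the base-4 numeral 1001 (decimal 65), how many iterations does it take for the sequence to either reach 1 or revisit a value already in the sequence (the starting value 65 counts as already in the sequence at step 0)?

65 = (1,0,0,1)_4 → 2
2 = (2)_4 → 8
8 = (2,0)_4 → 8  — 8 repeats.
That took 3 steps.

3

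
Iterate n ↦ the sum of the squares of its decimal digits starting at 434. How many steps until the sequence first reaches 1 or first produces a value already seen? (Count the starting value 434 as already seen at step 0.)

434 → 4² + 3² + 4² = 41
41 → 4² + 1² = 17
17 → 1² + 7² = 50
50 → 5² + 0² = 25
25 → 2² + 5² = 29
29 → 2² + 9² = 85
85 → 8² + 5² = 89
89 → 8² + 9² = 145
145 → 1² + 4² + 5² = 42
42 → 4² + 2² = 20
20 → 2² + 0² = 4
4 → 4² = 16
16 → 1² + 6² = 37
37 → 3² + 7² = 58
58 → 5² + 8² = 89  — 89 repeats.
That took 15 steps.

15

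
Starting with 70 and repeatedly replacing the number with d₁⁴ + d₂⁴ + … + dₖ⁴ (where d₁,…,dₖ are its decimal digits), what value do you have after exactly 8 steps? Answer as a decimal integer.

70 → 7⁴ + 0⁴ = 2401 + 0 = 2401
2401 → 2⁴ + 4⁴ + 0⁴ + 1⁴ = 16 + 256 + 0 + 1 = 273
273 → 2⁴ + 7⁴ + 3⁴ = 16 + 2401 + 81 = 2498
2498 → 2⁴ + 4⁴ + 9⁴ + 8⁴ = 16 + 256 + 6561 + 4096 = 10929
10929 → 1⁴ + 0⁴ + 9⁴ + 2⁴ + 9⁴ = 1 + 0 + 6561 + 16 + 6561 = 13139
13139 → 1⁴ + 3⁴ + 1⁴ + 3⁴ + 9⁴ = 1 + 81 + 1 + 81 + 6561 = 6725
6725 → 6⁴ + 7⁴ + 2⁴ + 5⁴ = 1296 + 2401 + 16 + 625 = 4338
4338 → 4⁴ + 3⁴ + 3⁴ + 8⁴ = 256 + 81 + 81 + 4096 = 4514

4514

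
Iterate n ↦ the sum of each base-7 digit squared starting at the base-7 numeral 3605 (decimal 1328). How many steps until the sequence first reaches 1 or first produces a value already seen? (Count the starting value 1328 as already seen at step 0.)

3

1328 = (3,6,0,5)_7 → 3² + 6² + 0² + 5² = 70
70 = (1,3,0)_7 → 1² + 3² + 0² = 10
10 = (1,3)_7 → 1² + 3² = 10  — 10 repeats.
That took 3 steps.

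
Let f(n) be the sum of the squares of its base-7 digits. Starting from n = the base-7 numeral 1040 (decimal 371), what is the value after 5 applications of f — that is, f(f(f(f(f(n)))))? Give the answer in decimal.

17

371 = (1,0,4,0)_7 → 1² + 0² + 4² + 0² = 1 + 0 + 16 + 0 = 17
17 = (2,3)_7 → 2² + 3² = 4 + 9 = 13
13 = (1,6)_7 → 1² + 6² = 1 + 36 = 37
37 = (5,2)_7 → 5² + 2² = 25 + 4 = 29
29 = (4,1)_7 → 4² + 1² = 16 + 1 = 17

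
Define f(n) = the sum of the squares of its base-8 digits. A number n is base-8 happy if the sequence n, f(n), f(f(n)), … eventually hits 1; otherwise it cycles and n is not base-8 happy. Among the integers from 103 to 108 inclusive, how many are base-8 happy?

103: 103 → 66 → 5 → 25 → 10 → 5  — not base-8 happy
104: 104 → 26 → 13 → 26  — not base-8 happy
105: 105 → 27 → 18 → 8 → 1  — base-8 happy
106: 106 → 30 → 45 → 50 → 40 → 25 → 10 → 5 → 25  — not base-8 happy
107: 107 → 35 → 25 → 10 → 5 → 25  — not base-8 happy
108: 108 → 42 → 29 → 34 → 20 → 20  — not base-8 happy
base-8 happy: 105

1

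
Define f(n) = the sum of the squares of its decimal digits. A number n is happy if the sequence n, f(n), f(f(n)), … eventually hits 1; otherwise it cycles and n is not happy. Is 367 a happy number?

367 → 3² + 6² + 7² = 9 + 36 + 49 = 94
94 → 9² + 4² = 81 + 16 = 97
97 → 9² + 7² = 81 + 49 = 130
130 → 1² + 3² + 0² = 1 + 9 + 0 = 10
10 → 1² + 0² = 1 + 0 = 1  — reached 1.

happy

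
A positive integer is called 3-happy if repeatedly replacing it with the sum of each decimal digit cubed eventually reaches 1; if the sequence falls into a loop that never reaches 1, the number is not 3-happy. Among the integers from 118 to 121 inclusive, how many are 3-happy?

1

118: 118 → 514 → 190 → 730 → 370 → 370  — not 3-happy
119: 119 → 731 → 371 → 371  — not 3-happy
120: 120 → 9 → 729 → 1080 → 513 → 153 → 153  — not 3-happy
121: 121 → 10 → 1  — 3-happy
3-happy: 121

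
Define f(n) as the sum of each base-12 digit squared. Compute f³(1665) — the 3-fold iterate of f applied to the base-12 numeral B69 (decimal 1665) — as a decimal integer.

1665 = (11,6,9)_12 → 11² + 6² + 9² = 238
238 = (1,7,10)_12 → 1² + 7² + 10² = 150
150 = (1,0,6)_12 → 1² + 0² + 6² = 37

37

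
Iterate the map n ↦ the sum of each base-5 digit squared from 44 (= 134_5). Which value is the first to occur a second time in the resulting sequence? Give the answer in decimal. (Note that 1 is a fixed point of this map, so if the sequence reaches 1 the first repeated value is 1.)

4

44 = (1,3,4)_5 → 1² + 3² + 4² = 1 + 9 + 16 = 26
26 = (1,0,1)_5 → 1² + 0² + 1² = 1 + 0 + 1 = 2
2 = (2)_5 → 2² = 4
4 = (4)_5 → 4² = 16
16 = (3,1)_5 → 3² + 1² = 9 + 1 = 10
10 = (2,0)_5 → 2² + 0² = 4 + 0 = 4  — 4 already appeared earlier.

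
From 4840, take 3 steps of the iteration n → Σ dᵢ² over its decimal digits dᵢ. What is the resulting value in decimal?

51

4840 → 4² + 8² + 4² + 0² = 96
96 → 9² + 6² = 117
117 → 1² + 1² + 7² = 51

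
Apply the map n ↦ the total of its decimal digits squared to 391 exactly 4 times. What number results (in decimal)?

100

391 → 91
91 → 82
82 → 68
68 → 100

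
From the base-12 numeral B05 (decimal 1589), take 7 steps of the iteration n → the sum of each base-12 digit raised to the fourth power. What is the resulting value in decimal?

1589 = (11,0,5)_12 → 11⁴ + 0⁴ + 5⁴ = 15266
15266 = (8,10,0,2)_12 → 8⁴ + 10⁴ + 0⁴ + 2⁴ = 14112
14112 = (8,2,0,0)_12 → 8⁴ + 2⁴ + 0⁴ + 0⁴ = 4112
4112 = (2,4,6,8)_12 → 2⁴ + 4⁴ + 6⁴ + 8⁴ = 5664
5664 = (3,3,4,0)_12 → 3⁴ + 3⁴ + 4⁴ + 0⁴ = 418
418 = (2,10,10)_12 → 2⁴ + 10⁴ + 10⁴ = 20016
20016 = (11,7,0,0)_12 → 11⁴ + 7⁴ + 0⁴ + 0⁴ = 17042

17042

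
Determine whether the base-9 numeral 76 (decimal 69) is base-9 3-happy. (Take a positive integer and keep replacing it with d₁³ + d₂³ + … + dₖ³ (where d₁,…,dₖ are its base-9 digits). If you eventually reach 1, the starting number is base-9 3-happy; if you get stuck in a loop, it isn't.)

69 = (7,6)_9 → 7³ + 6³ = 343 + 216 = 559
559 = (6,8,1)_9 → 6³ + 8³ + 1³ = 216 + 512 + 1 = 729
729 = (1,0,0,0)_9 → 1³ + 0³ + 0³ + 0³ = 1 + 0 + 0 + 0 = 1  — reached 1.

base-9 3-happy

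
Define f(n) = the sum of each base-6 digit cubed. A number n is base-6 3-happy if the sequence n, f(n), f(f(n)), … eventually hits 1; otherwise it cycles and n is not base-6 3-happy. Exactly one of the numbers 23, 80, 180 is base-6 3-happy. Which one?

23: 23 → 152 → 73 → 9 → 28 → 128 → 62 → 73  — repeats 73 (not base-6 3-happy)
80: 80 → 17 → 133 → 92 → 43 → 3 → 27 → 91 → 36 → 1  — reaches 1 (base-6 3-happy)
180: 180 → 125 → 160 → 136 → 155 → 190 → 190  — repeats 190 (not base-6 3-happy)

80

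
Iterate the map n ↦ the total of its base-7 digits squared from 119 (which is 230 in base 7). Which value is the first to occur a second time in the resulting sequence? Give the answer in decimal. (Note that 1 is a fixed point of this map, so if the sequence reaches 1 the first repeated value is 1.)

119 = (2,3,0)_7 → 2² + 3² + 0² = 4 + 9 + 0 = 13
13 = (1,6)_7 → 1² + 6² = 1 + 36 = 37
37 = (5,2)_7 → 5² + 2² = 25 + 4 = 29
29 = (4,1)_7 → 4² + 1² = 16 + 1 = 17
17 = (2,3)_7 → 2² + 3² = 4 + 9 = 13  — 13 already appeared earlier.

13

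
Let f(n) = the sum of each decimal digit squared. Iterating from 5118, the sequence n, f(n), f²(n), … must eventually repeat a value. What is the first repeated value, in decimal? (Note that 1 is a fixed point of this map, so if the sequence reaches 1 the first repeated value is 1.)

1

5118 → 5² + 1² + 1² + 8² = 25 + 1 + 1 + 64 = 91
91 → 9² + 1² = 81 + 1 = 82
82 → 8² + 2² = 64 + 4 = 68
68 → 6² + 8² = 36 + 64 = 100
100 → 1² + 0² + 0² = 1 + 0 + 0 = 1  — reached the fixed point 1.
1 → 1, so 1 is the first repeated value.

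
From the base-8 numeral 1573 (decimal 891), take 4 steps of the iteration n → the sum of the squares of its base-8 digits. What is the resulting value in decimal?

34

891 = (1,5,7,3)_8 → 1² + 5² + 7² + 3² = 84
84 = (1,2,4)_8 → 1² + 2² + 4² = 21
21 = (2,5)_8 → 2² + 5² = 29
29 = (3,5)_8 → 3² + 5² = 34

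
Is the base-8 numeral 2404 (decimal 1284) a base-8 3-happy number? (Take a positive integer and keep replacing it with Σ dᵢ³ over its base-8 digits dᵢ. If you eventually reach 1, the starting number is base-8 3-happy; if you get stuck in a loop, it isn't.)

base-8 3-happy

1284 = (2,4,0,4)_8 → 136
136 = (2,1,0)_8 → 9
9 = (1,1)_8 → 2
2 = (2)_8 → 8
8 = (1,0)_8 → 1  — reached 1.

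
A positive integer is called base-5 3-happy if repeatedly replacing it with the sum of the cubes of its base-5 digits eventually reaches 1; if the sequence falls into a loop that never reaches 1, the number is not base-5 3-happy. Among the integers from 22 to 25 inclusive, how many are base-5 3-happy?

1

22: 22 → 72 → 80 → 28 → 28  — not base-5 3-happy
23: 23 → 91 → 55 → 9 → 65 → 35 → 9  — not base-5 3-happy
24: 24 → 128 → 28 → 28  — not base-5 3-happy
25: 25 → 1  — base-5 3-happy
base-5 3-happy: 25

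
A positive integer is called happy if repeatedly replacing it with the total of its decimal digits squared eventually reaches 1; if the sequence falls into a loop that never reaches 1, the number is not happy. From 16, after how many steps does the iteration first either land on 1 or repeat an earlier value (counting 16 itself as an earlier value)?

16 → 1² + 6² = 37
37 → 3² + 7² = 58
58 → 5² + 8² = 89
89 → 8² + 9² = 145
145 → 1² + 4² + 5² = 42
42 → 4² + 2² = 20
20 → 2² + 0² = 4
4 → 4² = 16  — 16 repeats.
That took 8 steps.

8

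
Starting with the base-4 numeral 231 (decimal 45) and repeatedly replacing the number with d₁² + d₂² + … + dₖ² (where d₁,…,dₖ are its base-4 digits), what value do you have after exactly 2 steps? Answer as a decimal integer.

13

45 = (2,3,1)_4 → 2² + 3² + 1² = 4 + 9 + 1 = 14
14 = (3,2)_4 → 3² + 2² = 9 + 4 = 13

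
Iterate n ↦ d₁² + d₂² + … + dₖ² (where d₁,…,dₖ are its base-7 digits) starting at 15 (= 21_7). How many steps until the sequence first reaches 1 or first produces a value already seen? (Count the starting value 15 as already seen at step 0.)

3

15 = (2,1)_7 → 2² + 1² = 5
5 = (5)_7 → 5² = 25
25 = (3,4)_7 → 3² + 4² = 25  — 25 repeats.
That took 3 steps.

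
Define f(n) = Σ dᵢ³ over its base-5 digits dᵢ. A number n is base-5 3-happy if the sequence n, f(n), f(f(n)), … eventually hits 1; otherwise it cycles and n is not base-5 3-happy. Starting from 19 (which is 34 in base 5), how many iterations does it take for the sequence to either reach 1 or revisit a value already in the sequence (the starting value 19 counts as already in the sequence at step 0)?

19 = (3,4)_5 → 3³ + 4³ = 91
91 = (3,3,1)_5 → 3³ + 3³ + 1³ = 55
55 = (2,1,0)_5 → 2³ + 1³ + 0³ = 9
9 = (1,4)_5 → 1³ + 4³ = 65
65 = (2,3,0)_5 → 2³ + 3³ + 0³ = 35
35 = (1,2,0)_5 → 1³ + 2³ + 0³ = 9  — 9 repeats.
That took 6 steps.

6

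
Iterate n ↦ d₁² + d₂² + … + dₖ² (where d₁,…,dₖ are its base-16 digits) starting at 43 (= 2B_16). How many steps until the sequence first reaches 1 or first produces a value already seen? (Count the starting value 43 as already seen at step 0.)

43 = (2,11)_16 → 125
125 = (7,13)_16 → 218
218 = (13,10)_16 → 269
269 = (1,0,13)_16 → 170
170 = (10,10)_16 → 200
200 = (12,8)_16 → 208
208 = (13,0)_16 → 169
169 = (10,9)_16 → 181
181 = (11,5)_16 → 146
146 = (9,2)_16 → 85
85 = (5,5)_16 → 50
50 = (3,2)_16 → 13
13 = (13)_16 → 169  — 169 repeats.
That took 13 steps.

13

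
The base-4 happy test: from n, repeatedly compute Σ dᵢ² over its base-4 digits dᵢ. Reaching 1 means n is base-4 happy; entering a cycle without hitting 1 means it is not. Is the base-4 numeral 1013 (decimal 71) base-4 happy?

base-4 happy

71 = (1,0,1,3)_4 → 1² + 0² + 1² + 3² = 11
11 = (2,3)_4 → 2² + 3² = 13
13 = (3,1)_4 → 3² + 1² = 10
10 = (2,2)_4 → 2² + 2² = 8
8 = (2,0)_4 → 2² + 0² = 4
4 = (1,0)_4 → 1² + 0² = 1  — reached 1.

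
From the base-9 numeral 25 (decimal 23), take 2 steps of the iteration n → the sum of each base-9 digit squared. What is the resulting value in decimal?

23 = (2,5)_9 → 2² + 5² = 4 + 25 = 29
29 = (3,2)_9 → 3² + 2² = 9 + 4 = 13

13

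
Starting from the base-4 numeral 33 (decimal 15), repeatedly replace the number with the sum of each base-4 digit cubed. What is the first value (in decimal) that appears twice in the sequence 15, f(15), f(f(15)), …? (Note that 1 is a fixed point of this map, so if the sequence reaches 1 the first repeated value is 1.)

15 = (3,3)_4 → 3³ + 3³ = 54
54 = (3,1,2)_4 → 3³ + 1³ + 2³ = 36
36 = (2,1,0)_4 → 2³ + 1³ + 0³ = 9
9 = (2,1)_4 → 2³ + 1³ = 9  — 9 already appeared earlier.

9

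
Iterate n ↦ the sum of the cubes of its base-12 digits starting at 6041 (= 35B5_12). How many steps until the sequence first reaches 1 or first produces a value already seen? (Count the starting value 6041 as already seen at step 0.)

12

6041 = (3,5,11,5)_12 → 3³ + 5³ + 11³ + 5³ = 27 + 125 + 1331 + 125 = 1608
1608 = (11,2,0)_12 → 11³ + 2³ + 0³ = 1331 + 8 + 0 = 1339
1339 = (9,3,7)_12 → 9³ + 3³ + 7³ = 729 + 27 + 343 = 1099
1099 = (7,7,7)_12 → 7³ + 7³ + 7³ = 343 + 343 + 343 = 1029
1029 = (7,1,9)_12 → 7³ + 1³ + 9³ = 343 + 1 + 729 = 1073
1073 = (7,5,5)_12 → 7³ + 5³ + 5³ = 343 + 125 + 125 = 593
593 = (4,1,5)_12 → 4³ + 1³ + 5³ = 64 + 1 + 125 = 190
190 = (1,3,10)_12 → 1³ + 3³ + 10³ = 1 + 27 + 1000 = 1028
1028 = (7,1,8)_12 → 7³ + 1³ + 8³ = 343 + 1 + 512 = 856
856 = (5,11,4)_12 → 5³ + 11³ + 4³ = 125 + 1331 + 64 = 1520
1520 = (10,6,8)_12 → 10³ + 6³ + 8³ = 1000 + 216 + 512 = 1728
1728 = (1,0,0,0)_12 → 1³ + 0³ + 0³ + 0³ = 1 + 0 + 0 + 0 = 1  — reached 1.
That took 12 steps.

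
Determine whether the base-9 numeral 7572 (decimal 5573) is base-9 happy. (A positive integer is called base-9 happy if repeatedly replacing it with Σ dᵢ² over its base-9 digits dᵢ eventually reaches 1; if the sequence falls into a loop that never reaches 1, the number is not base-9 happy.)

base-9 happy

5573 = (7,5,7,2)_9 → 7² + 5² + 7² + 2² = 49 + 25 + 49 + 4 = 127
127 = (1,5,1)_9 → 1² + 5² + 1² = 1 + 25 + 1 = 27
27 = (3,0)_9 → 3² + 0² = 9 + 0 = 9
9 = (1,0)_9 → 1² + 0² = 1 + 0 = 1  — reached 1.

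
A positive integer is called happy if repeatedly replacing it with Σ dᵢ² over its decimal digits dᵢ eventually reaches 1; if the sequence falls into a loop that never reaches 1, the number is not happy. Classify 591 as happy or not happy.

not happy

591 → 5² + 9² + 1² = 107
107 → 1² + 0² + 7² = 50
50 → 5² + 0² = 25
25 → 2² + 5² = 29
29 → 2² + 9² = 85
85 → 8² + 5² = 89
89 → 8² + 9² = 145
145 → 1² + 4² + 5² = 42
42 → 4² + 2² = 20
20 → 2² + 0² = 4
4 → 4² = 16
16 → 1² + 6² = 37
37 → 3² + 7² = 58
58 → 5² + 8² = 89  — 89 already seen; the sequence cycles without reaching 1.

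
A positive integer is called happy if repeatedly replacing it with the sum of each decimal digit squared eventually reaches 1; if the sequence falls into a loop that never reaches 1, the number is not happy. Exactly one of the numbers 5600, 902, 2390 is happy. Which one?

2390

5600: 5600 → 61 → 37 → 58 → 89 → 145 → 42 → 20 → 4 → 16 → 37  — repeats 37 (not happy)
902: 902 → 85 → 89 → 145 → 42 → 20 → 4 → 16 → 37 → 58 → 89  — repeats 89 (not happy)
2390: 2390 → 94 → 97 → 130 → 10 → 1  — reaches 1 (happy)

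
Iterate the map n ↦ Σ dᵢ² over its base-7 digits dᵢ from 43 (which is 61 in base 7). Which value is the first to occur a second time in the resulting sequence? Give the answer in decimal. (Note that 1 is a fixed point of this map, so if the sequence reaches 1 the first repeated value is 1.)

37

43 = (6,1)_7 → 6² + 1² = 37
37 = (5,2)_7 → 5² + 2² = 29
29 = (4,1)_7 → 4² + 1² = 17
17 = (2,3)_7 → 2² + 3² = 13
13 = (1,6)_7 → 1² + 6² = 37  — 37 already appeared earlier.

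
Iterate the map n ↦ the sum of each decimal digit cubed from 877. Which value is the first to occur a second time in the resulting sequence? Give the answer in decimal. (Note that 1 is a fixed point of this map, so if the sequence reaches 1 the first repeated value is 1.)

1

877 → 8³ + 7³ + 7³ = 1198
1198 → 1³ + 1³ + 9³ + 8³ = 1243
1243 → 1³ + 2³ + 4³ + 3³ = 100
100 → 1³ + 0³ + 0³ = 1  — reached the fixed point 1.
1 → 1, so 1 is the first repeated value.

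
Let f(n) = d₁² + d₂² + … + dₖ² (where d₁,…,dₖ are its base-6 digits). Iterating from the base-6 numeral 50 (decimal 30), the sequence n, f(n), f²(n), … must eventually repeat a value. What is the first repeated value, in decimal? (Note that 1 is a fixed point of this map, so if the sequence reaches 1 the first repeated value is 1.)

30 = (5,0)_6 → 25
25 = (4,1)_6 → 17
17 = (2,5)_6 → 29
29 = (4,5)_6 → 41
41 = (1,0,5)_6 → 26
26 = (4,2)_6 → 20
20 = (3,2)_6 → 13
13 = (2,1)_6 → 5
5 = (5)_6 → 25  — 25 already appeared earlier.

25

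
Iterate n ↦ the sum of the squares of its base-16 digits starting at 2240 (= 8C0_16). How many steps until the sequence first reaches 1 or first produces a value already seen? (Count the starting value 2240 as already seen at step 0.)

8

2240 = (8,12,0)_16 → 8² + 12² + 0² = 64 + 144 + 0 = 208
208 = (13,0)_16 → 13² + 0² = 169 + 0 = 169
169 = (10,9)_16 → 10² + 9² = 100 + 81 = 181
181 = (11,5)_16 → 11² + 5² = 121 + 25 = 146
146 = (9,2)_16 → 9² + 2² = 81 + 4 = 85
85 = (5,5)_16 → 5² + 5² = 25 + 25 = 50
50 = (3,2)_16 → 3² + 2² = 9 + 4 = 13
13 = (13)_16 → 13² = 169  — 169 repeats.
That took 8 steps.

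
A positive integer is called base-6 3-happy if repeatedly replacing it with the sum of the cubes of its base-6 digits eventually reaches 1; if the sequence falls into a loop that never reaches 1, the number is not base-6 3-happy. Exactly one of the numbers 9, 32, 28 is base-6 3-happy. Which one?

32

9: 9 → 28 → 128 → 62 → 73 → 9  — repeats 9 (not base-6 3-happy)
32: 32 → 133 → 92 → 43 → 3 → 27 → 91 → 36 → 1  — reaches 1 (base-6 3-happy)
28: 28 → 128 → 62 → 73 → 9 → 28  — repeats 28 (not base-6 3-happy)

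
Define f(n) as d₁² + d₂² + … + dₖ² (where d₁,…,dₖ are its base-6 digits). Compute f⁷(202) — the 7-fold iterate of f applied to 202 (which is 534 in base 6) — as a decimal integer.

26

202 = (5,3,4)_6 → 5² + 3² + 4² = 25 + 9 + 16 = 50
50 = (1,2,2)_6 → 1² + 2² + 2² = 1 + 4 + 4 = 9
9 = (1,3)_6 → 1² + 3² = 1 + 9 = 10
10 = (1,4)_6 → 1² + 4² = 1 + 16 = 17
17 = (2,5)_6 → 2² + 5² = 4 + 25 = 29
29 = (4,5)_6 → 4² + 5² = 16 + 25 = 41
41 = (1,0,5)_6 → 1² + 0² + 5² = 1 + 0 + 25 = 26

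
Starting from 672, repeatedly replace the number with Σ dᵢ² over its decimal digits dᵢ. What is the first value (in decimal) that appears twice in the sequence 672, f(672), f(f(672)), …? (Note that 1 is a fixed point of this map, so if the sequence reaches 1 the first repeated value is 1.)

672 → 6² + 7² + 2² = 36 + 49 + 4 = 89
89 → 8² + 9² = 64 + 81 = 145
145 → 1² + 4² + 5² = 1 + 16 + 25 = 42
42 → 4² + 2² = 16 + 4 = 20
20 → 2² + 0² = 4 + 0 = 4
4 → 4² = 16
16 → 1² + 6² = 1 + 36 = 37
37 → 3² + 7² = 9 + 49 = 58
58 → 5² + 8² = 25 + 64 = 89  — 89 already appeared earlier.

89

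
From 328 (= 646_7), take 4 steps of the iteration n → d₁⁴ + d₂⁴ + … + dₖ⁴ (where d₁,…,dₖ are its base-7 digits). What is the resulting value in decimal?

328 = (6,4,6)_7 → 6⁴ + 4⁴ + 6⁴ = 1296 + 256 + 1296 = 2848
2848 = (1,1,2,0,6)_7 → 1⁴ + 1⁴ + 2⁴ + 0⁴ + 6⁴ = 1 + 1 + 16 + 0 + 1296 = 1314
1314 = (3,5,5,5)_7 → 3⁴ + 5⁴ + 5⁴ + 5⁴ = 81 + 625 + 625 + 625 = 1956
1956 = (5,4,6,3)_7 → 5⁴ + 4⁴ + 6⁴ + 3⁴ = 625 + 256 + 1296 + 81 = 2258

2258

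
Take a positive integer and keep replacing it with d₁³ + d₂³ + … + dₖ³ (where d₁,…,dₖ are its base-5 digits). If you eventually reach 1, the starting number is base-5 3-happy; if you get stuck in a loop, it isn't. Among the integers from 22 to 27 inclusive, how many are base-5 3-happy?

1

22: 22 → 72 → 80 → 28 → 28  (repeats 28)
23: 23 → 91 → 55 → 9 → 65 → 35 → 9  (repeats 9)
24: 24 → 128 → 28 → 28  (repeats 28)
25: 25 → 1  (reaches 1)
26: 26 → 2 → 8 → 28 → 28  (repeats 28)
27: 27 → 9 → 65 → 35 → 9  (repeats 9)
base-5 3-happy: 25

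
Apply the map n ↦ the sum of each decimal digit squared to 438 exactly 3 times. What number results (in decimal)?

42

438 → 4² + 3² + 8² = 89
89 → 8² + 9² = 145
145 → 1² + 4² + 5² = 42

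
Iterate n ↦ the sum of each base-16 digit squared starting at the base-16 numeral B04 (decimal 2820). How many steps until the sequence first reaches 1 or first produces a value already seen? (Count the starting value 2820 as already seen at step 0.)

14

2820 = (11,0,4)_16 → 11² + 0² + 4² = 137
137 = (8,9)_16 → 8² + 9² = 145
145 = (9,1)_16 → 9² + 1² = 82
82 = (5,2)_16 → 5² + 2² = 29
29 = (1,13)_16 → 1² + 13² = 170
170 = (10,10)_16 → 10² + 10² = 200
200 = (12,8)_16 → 12² + 8² = 208
208 = (13,0)_16 → 13² + 0² = 169
169 = (10,9)_16 → 10² + 9² = 181
181 = (11,5)_16 → 11² + 5² = 146
146 = (9,2)_16 → 9² + 2² = 85
85 = (5,5)_16 → 5² + 5² = 50
50 = (3,2)_16 → 3² + 2² = 13
13 = (13)_16 → 13² = 169  — 169 repeats.
That took 14 steps.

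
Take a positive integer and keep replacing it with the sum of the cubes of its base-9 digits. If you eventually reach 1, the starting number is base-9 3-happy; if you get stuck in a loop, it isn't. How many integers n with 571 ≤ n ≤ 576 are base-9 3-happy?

571: 571 → 407 → 133 → 469 → 469  — not base-9 3-happy
572: 572 → 468 → 468  — not base-9 3-happy
573: 573 → 559 → 729 → 1  — base-9 3-happy
574: 574 → 686 → 584 → 856 → 128 → 134 → 638 → 1198 → 470 → 476 → 980 → 540 → 432 → 152 → 856  — not base-9 3-happy
575: 575 → 855 → 127 → 127  — not base-9 3-happy
576: 576 → 344 → 80 → 1024 → 496 → 218 → 232 → 694 → 638 → 1198 → 470 → 476 → 980 → 540 → 432 → 152 → 856 → 128 → 134 → 638  — not base-9 3-happy
base-9 3-happy: 573

1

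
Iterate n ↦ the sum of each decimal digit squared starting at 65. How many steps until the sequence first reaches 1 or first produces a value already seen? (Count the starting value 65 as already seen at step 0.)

10

65 → 6² + 5² = 36 + 25 = 61
61 → 6² + 1² = 36 + 1 = 37
37 → 3² + 7² = 9 + 49 = 58
58 → 5² + 8² = 25 + 64 = 89
89 → 8² + 9² = 64 + 81 = 145
145 → 1² + 4² + 5² = 1 + 16 + 25 = 42
42 → 4² + 2² = 16 + 4 = 20
20 → 2² + 0² = 4 + 0 = 4
4 → 4² = 16
16 → 1² + 6² = 1 + 36 = 37  — 37 repeats.
That took 10 steps.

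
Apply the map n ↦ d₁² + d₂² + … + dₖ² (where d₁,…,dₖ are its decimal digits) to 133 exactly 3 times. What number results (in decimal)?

68

133 → 1² + 3² + 3² = 19
19 → 1² + 9² = 82
82 → 8² + 2² = 68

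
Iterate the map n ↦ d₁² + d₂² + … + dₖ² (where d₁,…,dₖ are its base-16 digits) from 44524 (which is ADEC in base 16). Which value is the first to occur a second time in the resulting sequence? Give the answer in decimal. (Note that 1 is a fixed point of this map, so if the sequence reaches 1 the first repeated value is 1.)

85

44524 = (10,13,14,12)_16 → 609
609 = (2,6,1)_16 → 41
41 = (2,9)_16 → 85
85 = (5,5)_16 → 50
50 = (3,2)_16 → 13
13 = (13)_16 → 169
169 = (10,9)_16 → 181
181 = (11,5)_16 → 146
146 = (9,2)_16 → 85  — 85 already appeared earlier.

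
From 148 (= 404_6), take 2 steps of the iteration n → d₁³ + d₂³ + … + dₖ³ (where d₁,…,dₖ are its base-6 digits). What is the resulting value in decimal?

148 = (4,0,4)_6 → 4³ + 0³ + 4³ = 128
128 = (3,3,2)_6 → 3³ + 3³ + 2³ = 62

62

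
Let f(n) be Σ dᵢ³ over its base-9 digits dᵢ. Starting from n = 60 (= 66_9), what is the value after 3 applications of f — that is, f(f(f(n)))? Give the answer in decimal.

60 = (6,6)_9 → 6³ + 6³ = 216 + 216 = 432
432 = (5,3,0)_9 → 5³ + 3³ + 0³ = 125 + 27 + 0 = 152
152 = (1,7,8)_9 → 1³ + 7³ + 8³ = 1 + 343 + 512 = 856

856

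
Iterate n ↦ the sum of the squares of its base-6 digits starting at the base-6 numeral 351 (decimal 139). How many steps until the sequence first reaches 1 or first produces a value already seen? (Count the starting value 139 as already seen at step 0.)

139 = (3,5,1)_6 → 3² + 5² + 1² = 35
35 = (5,5)_6 → 5² + 5² = 50
50 = (1,2,2)_6 → 1² + 2² + 2² = 9
9 = (1,3)_6 → 1² + 3² = 10
10 = (1,4)_6 → 1² + 4² = 17
17 = (2,5)_6 → 2² + 5² = 29
29 = (4,5)_6 → 4² + 5² = 41
41 = (1,0,5)_6 → 1² + 0² + 5² = 26
26 = (4,2)_6 → 4² + 2² = 20
20 = (3,2)_6 → 3² + 2² = 13
13 = (2,1)_6 → 2² + 1² = 5
5 = (5)_6 → 5² = 25
25 = (4,1)_6 → 4² + 1² = 17  — 17 repeats.
That took 13 steps.

13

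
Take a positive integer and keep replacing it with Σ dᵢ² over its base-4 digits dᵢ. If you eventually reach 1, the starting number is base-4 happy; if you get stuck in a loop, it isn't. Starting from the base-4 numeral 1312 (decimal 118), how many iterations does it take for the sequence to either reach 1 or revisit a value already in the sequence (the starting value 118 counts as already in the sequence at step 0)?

6

118 = (1,3,1,2)_4 → 15
15 = (3,3)_4 → 18
18 = (1,0,2)_4 → 5
5 = (1,1)_4 → 2
2 = (2)_4 → 4
4 = (1,0)_4 → 1  — reached 1.
That took 6 steps.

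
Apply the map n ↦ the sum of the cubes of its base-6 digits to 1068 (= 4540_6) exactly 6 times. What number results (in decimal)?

1068 = (4,5,4,0)_6 → 4³ + 5³ + 4³ + 0³ = 253
253 = (1,1,0,1)_6 → 1³ + 1³ + 0³ + 1³ = 3
3 = (3)_6 → 3³ = 27
27 = (4,3)_6 → 4³ + 3³ = 91
91 = (2,3,1)_6 → 2³ + 3³ + 1³ = 36
36 = (1,0,0)_6 → 1³ + 0³ + 0³ = 1

1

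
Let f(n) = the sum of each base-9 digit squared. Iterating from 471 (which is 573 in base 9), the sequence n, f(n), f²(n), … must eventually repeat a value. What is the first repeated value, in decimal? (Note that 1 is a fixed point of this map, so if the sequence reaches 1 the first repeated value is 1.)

471 = (5,7,3)_9 → 5² + 7² + 3² = 25 + 49 + 9 = 83
83 = (1,0,2)_9 → 1² + 0² + 2² = 1 + 0 + 4 = 5
5 = (5)_9 → 5² = 25
25 = (2,7)_9 → 2² + 7² = 4 + 49 = 53
53 = (5,8)_9 → 5² + 8² = 25 + 64 = 89
89 = (1,0,8)_9 → 1² + 0² + 8² = 1 + 0 + 64 = 65
65 = (7,2)_9 → 7² + 2² = 49 + 4 = 53  — 53 already appeared earlier.

53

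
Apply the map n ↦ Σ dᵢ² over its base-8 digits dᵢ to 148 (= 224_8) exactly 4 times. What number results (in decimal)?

148 = (2,2,4)_8 → 2² + 2² + 4² = 24
24 = (3,0)_8 → 3² + 0² = 9
9 = (1,1)_8 → 1² + 1² = 2
2 = (2)_8 → 2² = 4

4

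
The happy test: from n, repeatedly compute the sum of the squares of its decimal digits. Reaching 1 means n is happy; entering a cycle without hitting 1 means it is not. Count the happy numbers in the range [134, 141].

134: 134 → 26 → 40 → 16 → 37 → 58 → 89 → 145 → 42 → 20 → 4 → 16  — not happy
135: 135 → 35 → 34 → 25 → 29 → 85 → 89 → 145 → 42 → 20 → 4 → 16 → 37 → 58 → 89  — not happy
136: 136 → 46 → 52 → 29 → 85 → 89 → 145 → 42 → 20 → 4 → 16 → 37 → 58 → 89  — not happy
137: 137 → 59 → 106 → 37 → 58 → 89 → 145 → 42 → 20 → 4 → 16 → 37  — not happy
138: 138 → 74 → 65 → 61 → 37 → 58 → 89 → 145 → 42 → 20 → 4 → 16 → 37  — not happy
139: 139 → 91 → 82 → 68 → 100 → 1  — happy
140: 140 → 17 → 50 → 25 → 29 → 85 → 89 → 145 → 42 → 20 → 4 → 16 → 37 → 58 → 89  — not happy
141: 141 → 18 → 65 → 61 → 37 → 58 → 89 → 145 → 42 → 20 → 4 → 16 → 37  — not happy
happy: 139

1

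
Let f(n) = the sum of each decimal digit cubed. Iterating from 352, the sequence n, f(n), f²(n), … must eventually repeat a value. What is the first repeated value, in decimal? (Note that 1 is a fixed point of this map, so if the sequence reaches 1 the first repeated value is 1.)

352

352 → 3³ + 5³ + 2³ = 27 + 125 + 8 = 160
160 → 1³ + 6³ + 0³ = 1 + 216 + 0 = 217
217 → 2³ + 1³ + 7³ = 8 + 1 + 343 = 352  — 352 already appeared earlier.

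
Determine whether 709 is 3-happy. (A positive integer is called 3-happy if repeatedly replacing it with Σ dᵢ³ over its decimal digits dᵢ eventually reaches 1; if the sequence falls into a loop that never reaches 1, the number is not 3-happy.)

not 3-happy

709 → 7³ + 0³ + 9³ = 343 + 0 + 729 = 1072
1072 → 1³ + 0³ + 7³ + 2³ = 1 + 0 + 343 + 8 = 352
352 → 3³ + 5³ + 2³ = 27 + 125 + 8 = 160
160 → 1³ + 6³ + 0³ = 1 + 216 + 0 = 217
217 → 2³ + 1³ + 7³ = 8 + 1 + 343 = 352  — 352 already seen; the sequence cycles without reaching 1.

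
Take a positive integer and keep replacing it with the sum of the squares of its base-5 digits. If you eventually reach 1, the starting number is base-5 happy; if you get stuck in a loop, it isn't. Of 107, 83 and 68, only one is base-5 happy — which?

107: 107 → 21 → 17 → 13 → 13  — repeats 13 (not base-5 happy)
83: 83 → 19 → 25 → 1  — reaches 1 (base-5 happy)
68: 68 → 22 → 20 → 16 → 10 → 4 → 16  — repeats 16 (not base-5 happy)

83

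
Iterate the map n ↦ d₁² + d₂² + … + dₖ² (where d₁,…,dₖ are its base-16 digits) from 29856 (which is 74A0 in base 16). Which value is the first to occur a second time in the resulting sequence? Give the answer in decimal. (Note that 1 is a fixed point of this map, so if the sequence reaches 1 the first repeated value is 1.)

169

29856 = (7,4,10,0)_16 → 7² + 4² + 10² + 0² = 49 + 16 + 100 + 0 = 165
165 = (10,5)_16 → 10² + 5² = 100 + 25 = 125
125 = (7,13)_16 → 7² + 13² = 49 + 169 = 218
218 = (13,10)_16 → 13² + 10² = 169 + 100 = 269
269 = (1,0,13)_16 → 1² + 0² + 13² = 1 + 0 + 169 = 170
170 = (10,10)_16 → 10² + 10² = 100 + 100 = 200
200 = (12,8)_16 → 12² + 8² = 144 + 64 = 208
208 = (13,0)_16 → 13² + 0² = 169 + 0 = 169
169 = (10,9)_16 → 10² + 9² = 100 + 81 = 181
181 = (11,5)_16 → 11² + 5² = 121 + 25 = 146
146 = (9,2)_16 → 9² + 2² = 81 + 4 = 85
85 = (5,5)_16 → 5² + 5² = 25 + 25 = 50
50 = (3,2)_16 → 3² + 2² = 9 + 4 = 13
13 = (13)_16 → 13² = 169  — 169 already appeared earlier.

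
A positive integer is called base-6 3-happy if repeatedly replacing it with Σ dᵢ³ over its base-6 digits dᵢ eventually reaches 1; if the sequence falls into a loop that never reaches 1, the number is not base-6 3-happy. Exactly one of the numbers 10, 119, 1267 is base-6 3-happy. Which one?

119

10: 10 → 65 → 190 → 190  — repeats 190 (not base-6 3-happy)
119: 119 → 153 → 92 → 43 → 3 → 27 → 91 → 36 → 1  — reaches 1 (base-6 3-happy)
1267: 1267 → 252 → 2 → 8 → 9 → 28 → 128 → 62 → 73 → 9  — repeats 9 (not base-6 3-happy)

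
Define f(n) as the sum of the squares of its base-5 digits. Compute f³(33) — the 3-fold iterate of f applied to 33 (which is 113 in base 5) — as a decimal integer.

1

33 = (1,1,3)_5 → 1² + 1² + 3² = 1 + 1 + 9 = 11
11 = (2,1)_5 → 2² + 1² = 4 + 1 = 5
5 = (1,0)_5 → 1² + 0² = 1 + 0 = 1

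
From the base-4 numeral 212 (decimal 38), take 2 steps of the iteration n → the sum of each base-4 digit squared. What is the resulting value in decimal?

38 = (2,1,2)_4 → 2² + 1² + 2² = 9
9 = (2,1)_4 → 2² + 1² = 5

5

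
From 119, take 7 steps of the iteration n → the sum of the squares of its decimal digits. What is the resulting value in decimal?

119 → 1² + 1² + 9² = 1 + 1 + 81 = 83
83 → 8² + 3² = 64 + 9 = 73
73 → 7² + 3² = 49 + 9 = 58
58 → 5² + 8² = 25 + 64 = 89
89 → 8² + 9² = 64 + 81 = 145
145 → 1² + 4² + 5² = 1 + 16 + 25 = 42
42 → 4² + 2² = 16 + 4 = 20

20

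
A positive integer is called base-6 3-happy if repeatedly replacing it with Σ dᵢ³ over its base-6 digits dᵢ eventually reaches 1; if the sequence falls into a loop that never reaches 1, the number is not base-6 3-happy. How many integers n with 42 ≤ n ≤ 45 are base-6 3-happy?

2

42: 42 → 2 → 8 → 9 → 28 → 128 → 62 → 73 → 9  — not base-6 3-happy
43: 43 → 3 → 27 → 91 → 36 → 1  — base-6 3-happy
44: 44 → 10 → 65 → 190 → 190  — not base-6 3-happy
45: 45 → 29 → 189 → 153 → 92 → 43 → 3 → 27 → 91 → 36 → 1  — base-6 3-happy
base-6 3-happy: 43, 45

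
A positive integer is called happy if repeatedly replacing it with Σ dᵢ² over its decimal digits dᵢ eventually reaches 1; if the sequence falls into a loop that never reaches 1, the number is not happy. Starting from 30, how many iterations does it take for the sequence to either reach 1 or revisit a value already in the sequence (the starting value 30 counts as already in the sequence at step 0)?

13

30 → 3² + 0² = 9 + 0 = 9
9 → 9² = 81
81 → 8² + 1² = 64 + 1 = 65
65 → 6² + 5² = 36 + 25 = 61
61 → 6² + 1² = 36 + 1 = 37
37 → 3² + 7² = 9 + 49 = 58
58 → 5² + 8² = 25 + 64 = 89
89 → 8² + 9² = 64 + 81 = 145
145 → 1² + 4² + 5² = 1 + 16 + 25 = 42
42 → 4² + 2² = 16 + 4 = 20
20 → 2² + 0² = 4 + 0 = 4
4 → 4² = 16
16 → 1² + 6² = 1 + 36 = 37  — 37 repeats.
That took 13 steps.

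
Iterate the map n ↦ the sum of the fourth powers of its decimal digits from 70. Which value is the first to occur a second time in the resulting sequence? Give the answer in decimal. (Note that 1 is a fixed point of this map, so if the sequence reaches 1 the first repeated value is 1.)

13139

70 → 7⁴ + 0⁴ = 2401
2401 → 2⁴ + 4⁴ + 0⁴ + 1⁴ = 273
273 → 2⁴ + 7⁴ + 3⁴ = 2498
2498 → 2⁴ + 4⁴ + 9⁴ + 8⁴ = 10929
10929 → 1⁴ + 0⁴ + 9⁴ + 2⁴ + 9⁴ = 13139
13139 → 1⁴ + 3⁴ + 1⁴ + 3⁴ + 9⁴ = 6725
6725 → 6⁴ + 7⁴ + 2⁴ + 5⁴ = 4338
4338 → 4⁴ + 3⁴ + 3⁴ + 8⁴ = 4514
4514 → 4⁴ + 5⁴ + 1⁴ + 4⁴ = 1138
1138 → 1⁴ + 1⁴ + 3⁴ + 8⁴ = 4179
4179 → 4⁴ + 1⁴ + 7⁴ + 9⁴ = 9219
9219 → 9⁴ + 2⁴ + 1⁴ + 9⁴ = 13139  — 13139 already appeared earlier.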